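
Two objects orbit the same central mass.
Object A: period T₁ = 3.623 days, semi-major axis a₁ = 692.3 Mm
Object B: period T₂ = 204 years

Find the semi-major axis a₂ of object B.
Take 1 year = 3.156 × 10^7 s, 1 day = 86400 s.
T₁ = 3.623 days = 313027 s
T₂ = 204 years = 6.43824 × 10^9 s
a₁ = 692.3 Mm = 6.923 × 10^8 m
Kepler's third law: (T₂/T₁)² = (a₂/a₁)³  ⇒  a₂ = a₁ (T₂/T₁)^(2/3)
T₂/T₁ = 20567.7
(T₂/T₁)^(2/3) = 750.683
a₂ = 6.923 × 10^8 m × 750.683 = 5.19698 × 10^11 m ≈ 519.7 Gm

Final answer: a₂ = 519.7 Gm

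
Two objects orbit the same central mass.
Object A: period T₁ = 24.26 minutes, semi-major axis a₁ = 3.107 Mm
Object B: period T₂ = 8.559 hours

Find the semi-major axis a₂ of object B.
T₁ = 24.26 minutes = 1455.6 s
T₂ = 8.559 hours = 30812.4 s
a₁ = 3.107 Mm = 3.107 × 10^6 m
Kepler's third law: (T₂/T₁)² = (a₂/a₁)³  ⇒  a₂ = a₁ (T₂/T₁)^(2/3)
T₂/T₁ = 21.1682
(T₂/T₁)^(2/3) = 7.65225
a₂ = 3.107 × 10^6 m × 7.65225 = 2.37755 × 10^7 m ≈ 23.78 Mm

Final answer: a₂ = 23.78 Mm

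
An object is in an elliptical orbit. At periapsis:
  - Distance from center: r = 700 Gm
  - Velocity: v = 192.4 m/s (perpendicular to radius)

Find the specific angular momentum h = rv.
r = 700 Gm = 7 × 10^11 m
v = 192.4 m/s
h = rv = 7 × 10^11 × 192.4 = 1.3468 × 10^14 m²/s ≈ 1.347 × 10^14 m²/s

Final answer: h = 1.347 × 10^14 m²/s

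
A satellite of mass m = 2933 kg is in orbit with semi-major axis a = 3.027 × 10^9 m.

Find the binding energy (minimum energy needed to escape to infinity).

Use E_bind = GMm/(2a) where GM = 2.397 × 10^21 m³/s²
a = 3.027 × 10^9 m
GM = 2.397 × 10^21 m³/s²
m = 2933 kg
GMm = 2.397 × 10^21 × 2933 = 7.0304 × 10^24 m³·kg/s²
2a = 6.054 × 10^9 m
E_bind = GMm/(2a) = 1.16128 × 10^15 J ≈ 1.161 PJ

Final answer: 1.161 PJ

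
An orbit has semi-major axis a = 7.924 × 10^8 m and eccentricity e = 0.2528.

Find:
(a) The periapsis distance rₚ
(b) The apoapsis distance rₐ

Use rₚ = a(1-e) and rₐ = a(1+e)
a = 7.924 × 10^8 m
e = 0.2528:  1 − e = 0.7472,  1 + e = 1.2528
(a) rₚ = a(1 − e) = 7.924 × 10^8 m × 0.7472 = 5.92081 × 10^8 m ≈ 5.921 × 10^8 m
(b) rₐ = a(1 + e) = 7.924 × 10^8 m × 1.2528 = 9.92719 × 10^8 m ≈ 9.927 × 10^8 m

Final answer:
(a) rₚ = 5.921 × 10^8 m
(b) rₐ = 9.927 × 10^8 m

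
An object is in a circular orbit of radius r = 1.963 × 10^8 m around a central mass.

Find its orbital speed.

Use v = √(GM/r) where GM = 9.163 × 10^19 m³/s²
r = 1.963 × 10^8 m
GM = 9.163 × 10^19 m³/s²
GM/r = (9.163 × 10^19) / (1.963 × 10^8) = 4.66786 × 10^11 m²/s²
v = √(GM/r) = 683217 m/s ≈ 683.2 km/s

Final answer: 683.2 km/s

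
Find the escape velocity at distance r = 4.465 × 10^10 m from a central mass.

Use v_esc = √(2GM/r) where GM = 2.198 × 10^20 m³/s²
r = 4.465 × 10^10 m
GM = 2.198 × 10^20 m³/s²
2GM/r = 2 × (2.198 × 10^20) / (4.465 × 10^10) = 9.84546 × 10^9 m²/s²
v_esc = √(2GM/r) = 99224.3 m/s ≈ 99.22 km/s

Final answer: 99.22 km/s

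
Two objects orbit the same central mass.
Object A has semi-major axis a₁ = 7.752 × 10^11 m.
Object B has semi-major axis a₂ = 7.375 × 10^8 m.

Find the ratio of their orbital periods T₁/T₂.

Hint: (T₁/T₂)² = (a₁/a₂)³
a₁ = 7.752 × 10^11 m
a₂ = 7.375 × 10^8 m
a₁/a₂ = 1051.12
T₁/T₂ = (a₁/a₂)^(3/2) = (1051.12)^1.5 = 34078.3

Final answer: T₁/T₂ = 3.408 × 10^4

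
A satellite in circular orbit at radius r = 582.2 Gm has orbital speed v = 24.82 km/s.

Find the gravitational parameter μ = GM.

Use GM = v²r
r = 582.2 Gm = 5.822 × 10^11 m
v = 24.82 km/s = 24820 m/s
v² = 6.16032 × 10^8 m²/s²
GM = v²r = 6.16032 × 10^8 × 5.822 × 10^11 = 3.58654 × 10^20 m³/s²
GM ≈ 3.587 × 10^20 m³/s²

Final answer: GM = 3.587 × 10^20 m³/s²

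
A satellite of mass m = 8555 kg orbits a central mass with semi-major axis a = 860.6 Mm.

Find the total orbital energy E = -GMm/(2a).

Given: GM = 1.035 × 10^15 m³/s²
a = 860.6 Mm = 8.606 × 10^8 m
GM = 1.035 × 10^15 m³/s²
2a = 1.7212 × 10^9 m
GMm = 1.035 × 10^15 × 8555 = 8.85442 × 10^18 m³·kg/s²
E = −GMm/(2a) = -5.14433 × 10^9 J ≈ -5.144 GJ

Final answer: -5.144 GJ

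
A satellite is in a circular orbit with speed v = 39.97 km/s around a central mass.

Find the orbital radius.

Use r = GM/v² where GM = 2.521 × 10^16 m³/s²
v = 39.97 km/s = 39970 m/s
GM = 2.521 × 10^16 m³/s²
v² = 1.5976 × 10^9 m²/s²
r = GM/v² = (2.521 × 10^16) / (1.5976 × 10^9) = 1.57799 × 10^7 m ≈ 15.78 Mm

Final answer: 15.78 Mm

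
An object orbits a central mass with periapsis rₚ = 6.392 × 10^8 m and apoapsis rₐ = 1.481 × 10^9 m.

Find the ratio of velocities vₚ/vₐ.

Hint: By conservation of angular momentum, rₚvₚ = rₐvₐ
rₚ = 6.392 × 10^8 m
rₐ = 1.481 × 10^9 m
rₚvₚ = rₐvₐ  ⇒  vₚ/vₐ = rₐ/rₚ
vₚ/vₐ = (1.481 × 10^9) / (6.392 × 10^8) = 2.31696

Final answer: vₚ/vₐ = 2.317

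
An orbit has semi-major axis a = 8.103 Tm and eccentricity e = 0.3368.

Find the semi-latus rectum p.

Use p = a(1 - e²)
a = 8.103 Tm = 8.103 × 10^12 m
e = 0.3368,  e² = 0.113434,  1 − e² = 0.886566
p = a(1 − e²) = 8.103 × 10^12 m × 0.886566 = 7.18384 × 10^12 m ≈ 7.184 Tm

Final answer: p = 7.184 Tm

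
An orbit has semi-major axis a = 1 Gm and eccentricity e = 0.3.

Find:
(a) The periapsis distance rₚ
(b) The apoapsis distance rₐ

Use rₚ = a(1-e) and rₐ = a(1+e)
a = 1 Gm = 1 × 10^9 m
e = 0.3:  1 − e = 0.7,  1 + e = 1.3
(a) rₚ = a(1 − e) = 1 × 10^9 m × 0.7 = 7 × 10^8 m ≈ 700 Mm
(b) rₐ = a(1 + e) = 1 × 10^9 m × 1.3 = 1.3 × 10^9 m ≈ 1.3 Gm

Final answer:
(a) rₚ = 700 Mm
(b) rₐ = 1.3 Gm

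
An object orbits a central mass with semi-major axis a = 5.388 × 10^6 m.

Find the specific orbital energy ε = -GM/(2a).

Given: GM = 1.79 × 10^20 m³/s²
a = 5.388 × 10^6 m
GM = 1.79 × 10^20 m³/s²
2a = 1.0776 × 10^7 m
ε = −GM/(2a) = -1.6611 × 10^13 J/kg ≈ -1.661 × 10^4 GJ/kg

Final answer: -1.661 × 10^4 GJ/kg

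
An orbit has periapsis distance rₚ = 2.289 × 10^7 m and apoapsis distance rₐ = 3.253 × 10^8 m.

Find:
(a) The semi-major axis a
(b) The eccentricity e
rₚ = 2.289 × 10^7 m
rₐ = 3.253 × 10^8 m
(a) a = (rₚ + rₐ)/2 = 1.74095 × 10^8 m ≈ 1.741 × 10^8 m
(b) e = (rₐ − rₚ)/(rₐ + rₚ) = (3.0241 × 10^8) / (3.4819 × 10^8) = 0.86852

Final answer:
(a) a = 1.741 × 10^8 m
(b) e = 0.8685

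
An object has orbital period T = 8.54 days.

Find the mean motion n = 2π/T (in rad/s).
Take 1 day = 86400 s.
T = 8.54 days = 737856 s
n = 2π / 737856 s = 8.51546 × 10^-6 rad/s ≈ 8.515 × 10^-6 rad/s

Final answer: n = 8.515 × 10^-6 rad/s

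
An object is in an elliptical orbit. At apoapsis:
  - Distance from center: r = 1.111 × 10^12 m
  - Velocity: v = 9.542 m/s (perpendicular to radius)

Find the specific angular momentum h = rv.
r = 1.111 × 10^12 m
v = 9.542 m/s
h = rv = 1.111 × 10^12 × 9.542 = 1.06012 × 10^13 m²/s ≈ 1.06 × 10^13 m²/s

Final answer: h = 1.06 × 10^13 m²/s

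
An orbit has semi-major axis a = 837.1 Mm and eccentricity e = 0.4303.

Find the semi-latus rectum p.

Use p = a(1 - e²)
a = 837.1 Mm = 8.371 × 10^8 m
e = 0.4303,  e² = 0.185158,  1 − e² = 0.814842
p = a(1 − e²) = 8.371 × 10^8 m × 0.814842 = 6.82104 × 10^8 m ≈ 682.1 Mm

Final answer: p = 682.1 Mm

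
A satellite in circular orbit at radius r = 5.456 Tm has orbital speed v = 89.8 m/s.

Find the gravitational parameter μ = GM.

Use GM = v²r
r = 5.456 Tm = 5.456 × 10^12 m
v = 89.8 m/s
v² = 8064.04 m²/s²
GM = v²r = 8064.04 × 5.456 × 10^12 = 4.39974 × 10^16 m³/s²
GM ≈ 4.4 × 10^16 m³/s²

Final answer: GM = 4.4 × 10^16 m³/s²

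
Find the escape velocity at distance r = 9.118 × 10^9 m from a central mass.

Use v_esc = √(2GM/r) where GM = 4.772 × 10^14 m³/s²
r = 9.118 × 10^9 m
GM = 4.772 × 10^14 m³/s²
2GM/r = 2 × (4.772 × 10^14) / (9.118 × 10^9) = 104672 m²/s²
v_esc = √(2GM/r) = 323.531 m/s ≈ 323.5 m/s

Final answer: 323.5 m/s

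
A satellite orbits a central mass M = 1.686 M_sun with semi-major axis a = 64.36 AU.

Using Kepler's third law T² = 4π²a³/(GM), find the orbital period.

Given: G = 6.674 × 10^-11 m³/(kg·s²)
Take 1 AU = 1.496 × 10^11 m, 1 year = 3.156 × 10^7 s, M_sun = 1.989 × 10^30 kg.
M = 1.686 M_sun = 3.35345 × 10^30 kg
GM = G × M = 6.674 × 10^-11 × 3.35345 × 10^30 = 2.2381 × 10^20 m³/s²
a = 64.36 AU = 9.62826 × 10^12 m
a³ = 8.92571 × 10^38 m³
T = 2π √(a³/GM) = 2π √((8.92571 × 10^38) / (2.2381 × 10^20)) = 2π × 1.99702 × 10^9 s
T = 1.25476 × 10^10 s ≈ 397.6 years

Final answer: 397.6 years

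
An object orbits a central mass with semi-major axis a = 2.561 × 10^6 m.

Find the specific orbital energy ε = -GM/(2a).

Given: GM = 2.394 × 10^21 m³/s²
a = 2.561 × 10^6 m
GM = 2.394 × 10^21 m³/s²
2a = 5.122 × 10^6 m
ε = −GM/(2a) = -4.67396 × 10^14 J/kg ≈ -4.674 × 10^5 GJ/kg

Final answer: -4.674 × 10^5 GJ/kg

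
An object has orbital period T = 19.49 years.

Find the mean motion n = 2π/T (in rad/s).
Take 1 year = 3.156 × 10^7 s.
T = 19.49 years = 6.15104 × 10^8 s
n = 2π / (6.15104 × 10^8 s) = 1.02148 × 10^-8 rad/s ≈ 1.021 × 10^-8 rad/s

Final answer: n = 1.021 × 10^-8 rad/s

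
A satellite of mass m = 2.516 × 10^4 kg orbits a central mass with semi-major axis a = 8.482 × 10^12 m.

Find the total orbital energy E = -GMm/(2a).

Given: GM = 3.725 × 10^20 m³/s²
a = 8.482 × 10^12 m
GM = 3.725 × 10^20 m³/s²
2a = 1.6964 × 10^13 m
GMm = 3.725 × 10^20 × 25160 = 9.3721 × 10^24 m³·kg/s²
E = −GMm/(2a) = -5.5247 × 10^11 J ≈ -552.5 GJ

Final answer: -552.5 GJ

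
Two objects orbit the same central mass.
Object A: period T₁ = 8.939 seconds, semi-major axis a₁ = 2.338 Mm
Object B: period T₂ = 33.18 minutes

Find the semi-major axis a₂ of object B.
T₁ = 8.939 seconds
T₂ = 33.18 minutes = 1990.8 s
a₁ = 2.338 Mm = 2.338 × 10^6 m
Kepler's third law: (T₂/T₁)² = (a₂/a₁)³  ⇒  a₂ = a₁ (T₂/T₁)^(2/3)
T₂/T₁ = 222.709
(T₂/T₁)^(2/3) = 36.7417
a₂ = 2.338 × 10^6 m × 36.7417 = 8.59021 × 10^7 m ≈ 85.9 Mm

Final answer: a₂ = 85.9 Mm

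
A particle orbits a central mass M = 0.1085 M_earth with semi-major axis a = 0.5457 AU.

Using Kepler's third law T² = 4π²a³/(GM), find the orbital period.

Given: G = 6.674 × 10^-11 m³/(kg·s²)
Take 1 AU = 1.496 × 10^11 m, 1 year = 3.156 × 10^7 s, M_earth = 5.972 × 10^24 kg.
M = 0.1085 M_earth = 6.47962 × 10^23 kg
GM = G × M = 6.674 × 10^-11 × 6.47962 × 10^23 = 4.3245 × 10^13 m³/s²
a = 0.5457 AU = 8.16367 × 10^10 m
a³ = 5.44072 × 10^32 m³
T = 2π √(a³/GM) = 2π √((5.44072 × 10^32) / (4.3245 × 10^13)) = 2π × 3.54699 × 10^9 s
T = 2.22864 × 10^10 s ≈ 706.2 years

Final answer: 706.2 years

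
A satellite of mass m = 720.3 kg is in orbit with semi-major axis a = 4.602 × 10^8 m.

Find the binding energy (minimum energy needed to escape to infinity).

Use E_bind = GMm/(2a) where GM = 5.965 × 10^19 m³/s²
a = 4.602 × 10^8 m
GM = 5.965 × 10^19 m³/s²
m = 720.3 kg
GMm = 5.965 × 10^19 × 720.3 = 4.29659 × 10^22 m³·kg/s²
2a = 9.204 × 10^8 m
E_bind = GMm/(2a) = 4.66818 × 10^13 J ≈ 46.68 TJ

Final answer: 46.68 TJ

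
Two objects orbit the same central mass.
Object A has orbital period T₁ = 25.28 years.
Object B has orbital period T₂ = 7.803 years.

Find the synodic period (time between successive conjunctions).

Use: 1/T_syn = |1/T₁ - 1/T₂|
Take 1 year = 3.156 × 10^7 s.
T₁ = 25.28 years = 7.97837 × 10^8 s
T₂ = 7.803 years = 2.46263 × 10^8 s
1/T₁ = 1.25339 × 10^-9 s⁻¹
1/T₂ = 4.0607 × 10^-9 s⁻¹
|1/T₁ − 1/T₂| = 2.80732 × 10^-9 s⁻¹
T_syn = 1 / |1/T₁ − 1/T₂| = 3.56212 × 10^8 s ≈ 11.29 years

Final answer: T_syn = 11.29 years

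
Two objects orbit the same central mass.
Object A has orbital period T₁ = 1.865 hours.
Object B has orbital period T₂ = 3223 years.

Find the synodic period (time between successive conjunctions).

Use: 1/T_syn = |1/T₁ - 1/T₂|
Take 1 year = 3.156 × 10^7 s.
T₁ = 1.865 hours = 6714 s
T₂ = 3223 years = 1.01718 × 10^11 s
1/T₁ = 0.000148943 s⁻¹
1/T₂ = 9.83111 × 10^-12 s⁻¹
|1/T₁ − 1/T₂| = 0.000148942 s⁻¹
T_syn = 1 / |1/T₁ − 1/T₂| = 6714 s ≈ 1.865 hours

Final answer: T_syn = 1.865 hours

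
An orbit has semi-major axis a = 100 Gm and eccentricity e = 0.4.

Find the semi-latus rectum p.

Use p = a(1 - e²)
a = 100 Gm = 1 × 10^11 m
e = 0.4,  e² = 0.16,  1 − e² = 0.84
p = a(1 − e²) = 1 × 10^11 m × 0.84 = 8.4 × 10^10 m ≈ 84 Gm

Final answer: p = 84 Gm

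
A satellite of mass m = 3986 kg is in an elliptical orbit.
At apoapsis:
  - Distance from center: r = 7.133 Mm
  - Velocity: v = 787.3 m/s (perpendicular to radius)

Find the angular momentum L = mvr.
r = 7.133 Mm = 7.133 × 10^6 m
v = 787.3 m/s
vr = 787.3 × 7.133 × 10^6 = 5.61581 × 10^9 m²/s
L = m × vr = 3986 × 5.61581 × 10^9 = 2.23846 × 10^13 kg·m²/s ≈ 2.238 × 10^13 kg·m²/s

Final answer: L = 2.238 × 10^13 kg·m²/s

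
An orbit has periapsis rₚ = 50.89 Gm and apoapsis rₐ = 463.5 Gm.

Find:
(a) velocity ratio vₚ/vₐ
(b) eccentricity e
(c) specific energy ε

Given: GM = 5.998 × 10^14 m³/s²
rₚ = 50.89 Gm = 5.089 × 10^10 m
rₐ = 463.5 Gm = 4.635 × 10^11 m
GM = 5.998 × 10^14 m³/s²
a = (rₚ + rₐ)/2 = 2.57195 × 10^11 m
e = (rₐ − rₚ)/(rₐ + rₚ) = (4.1261 × 10^11) / (5.1439 × 10^11) = 0.802135
(a) vₚ/vₐ = rₐ/rₚ (angular momentum) = (4.635 × 10^11) / (5.089 × 10^10) = 9.10788 ≈ 9.108
(b) e = 0.802135 ≈ 0.8021
(c) 2a = 5.1439 × 10^11 m;  ε = −GM/(2a) = -1166.04 J/kg ≈ -1.166 kJ/kg

Final answer:
(a) velocity ratio vₚ/vₐ = 9.108
(b) eccentricity e = 0.8021
(c) specific energy ε = -1.166 kJ/kg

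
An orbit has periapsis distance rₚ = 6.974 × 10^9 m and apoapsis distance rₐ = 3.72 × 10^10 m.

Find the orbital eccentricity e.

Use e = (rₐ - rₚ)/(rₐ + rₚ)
rₚ = 6.974 × 10^9 m
rₐ = 3.72 × 10^10 m
rₐ − rₚ = 3.0226 × 10^10 m
rₐ + rₚ = 4.4174 × 10^10 m
e = (rₐ − rₚ)/(rₐ + rₚ) = 0.684249

Final answer: e = 0.6842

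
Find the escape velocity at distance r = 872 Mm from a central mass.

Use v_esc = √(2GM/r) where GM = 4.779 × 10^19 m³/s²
r = 872 Mm = 8.72 × 10^8 m
GM = 4.779 × 10^19 m³/s²
2GM/r = 2 × (4.779 × 10^19) / (8.72 × 10^8) = 1.0961 × 10^11 m²/s²
v_esc = √(2GM/r) = 331074 m/s ≈ 331.1 km/s

Final answer: 331.1 km/s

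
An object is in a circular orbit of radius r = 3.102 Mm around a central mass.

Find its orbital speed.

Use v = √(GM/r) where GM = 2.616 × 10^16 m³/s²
r = 3.102 Mm = 3.102 × 10^6 m
GM = 2.616 × 10^16 m³/s²
GM/r = (2.616 × 10^16) / (3.102 × 10^6) = 8.43327 × 10^9 m²/s²
v = √(GM/r) = 91832.8 m/s ≈ 91.83 km/s

Final answer: 91.83 km/s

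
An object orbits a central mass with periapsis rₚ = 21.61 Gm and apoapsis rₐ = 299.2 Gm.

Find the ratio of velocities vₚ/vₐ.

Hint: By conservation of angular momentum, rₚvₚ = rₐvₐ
rₚ = 21.61 Gm = 2.161 × 10^10 m
rₐ = 299.2 Gm = 2.992 × 10^11 m
rₚvₚ = rₐvₐ  ⇒  vₚ/vₐ = rₐ/rₚ
vₚ/vₐ = (2.992 × 10^11) / (2.161 × 10^10) = 13.8454

Final answer: vₚ/vₐ = 13.85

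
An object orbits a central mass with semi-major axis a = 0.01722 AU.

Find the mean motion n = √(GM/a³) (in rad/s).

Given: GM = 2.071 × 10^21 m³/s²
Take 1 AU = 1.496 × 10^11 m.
a = 0.01722 AU = 2.57611 × 10^9 m
GM = 2.071 × 10^21 m³/s²
a³ = 1.7096 × 10^28 m³
GM/a³ = (2.071 × 10^21) / (1.7096 × 10^28) = 1.2114 × 10^-7 s⁻²
n = √(GM/a³) = 0.000348051 rad/s ≈ 0.0003481 rad/s

Final answer: n = 0.0003481 rad/s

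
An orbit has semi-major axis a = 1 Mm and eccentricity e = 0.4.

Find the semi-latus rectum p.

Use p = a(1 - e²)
a = 1 Mm = 1 × 10^6 m
e = 0.4,  e² = 0.16,  1 − e² = 0.84
p = a(1 − e²) = 1 × 10^6 m × 0.84 = 840000 m ≈ 840 km

Final answer: p = 840 km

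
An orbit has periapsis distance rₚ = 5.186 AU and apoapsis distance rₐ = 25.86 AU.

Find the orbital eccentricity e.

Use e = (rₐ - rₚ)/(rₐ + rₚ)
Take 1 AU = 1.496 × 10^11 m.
rₚ = 5.186 AU = 7.75826 × 10^11 m
rₐ = 25.86 AU = 3.86866 × 10^12 m
rₐ − rₚ = 3.09283 × 10^12 m
rₐ + rₚ = 4.64448 × 10^12 m
e = (rₐ − rₚ)/(rₐ + rₚ) = 0.665915

Final answer: e = 0.6659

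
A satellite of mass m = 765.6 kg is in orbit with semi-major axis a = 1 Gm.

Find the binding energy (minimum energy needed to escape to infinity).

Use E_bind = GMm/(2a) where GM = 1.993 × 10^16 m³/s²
a = 1 Gm = 1 × 10^9 m
GM = 1.993 × 10^16 m³/s²
m = 765.6 kg
GMm = 1.993 × 10^16 × 765.6 = 1.52584 × 10^19 m³·kg/s²
2a = 2 × 10^9 m
E_bind = GMm/(2a) = 7.6292 × 10^9 J ≈ 7.629 GJ

Final answer: 7.629 GJ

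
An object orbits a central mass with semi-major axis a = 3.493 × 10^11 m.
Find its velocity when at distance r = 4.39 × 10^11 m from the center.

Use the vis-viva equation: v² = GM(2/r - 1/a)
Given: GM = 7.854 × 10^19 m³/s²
a = 3.493 × 10^11 m
r = 4.39 × 10^11 m
GM = 7.854 × 10^19 m³/s²
2/r − 1/a = 4.55581 × 10^-12 − 2.86287 × 10^-12 = 1.69294 × 10^-12 m⁻¹
v² = GM (2/r − 1/a) = 1.32964 × 10^8 m²/s²
v = 11531 m/s ≈ 11.53 km/s

Final answer: 11.53 km/s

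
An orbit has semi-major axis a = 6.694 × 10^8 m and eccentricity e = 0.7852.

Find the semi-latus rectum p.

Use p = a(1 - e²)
a = 6.694 × 10^8 m
e = 0.7852,  e² = 0.616539,  1 − e² = 0.383461
p = a(1 − e²) = 6.694 × 10^8 m × 0.383461 = 2.56689 × 10^8 m ≈ 2.567 × 10^8 m

Final answer: p = 2.567 × 10^8 m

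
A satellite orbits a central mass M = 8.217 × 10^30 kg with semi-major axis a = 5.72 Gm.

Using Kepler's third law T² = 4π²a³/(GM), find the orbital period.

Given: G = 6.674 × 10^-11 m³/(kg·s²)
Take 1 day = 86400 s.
M = 8.217 × 10^30 kg
GM = G × M = 6.674 × 10^-11 × 8.217 × 10^30 = 5.48403 × 10^20 m³/s²
a = 5.72 Gm = 5.72 × 10^9 m
a³ = 1.87149 × 10^29 m³
T = 2π √(a³/GM) = 2π √((1.87149 × 10^29) / (5.48403 × 10^20)) = 2π × 18473.3 s
T = 116071 s ≈ 1.343 days

Final answer: 1.343 days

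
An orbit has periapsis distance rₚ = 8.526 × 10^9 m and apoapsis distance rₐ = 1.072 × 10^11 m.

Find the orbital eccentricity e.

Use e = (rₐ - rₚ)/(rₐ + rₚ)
rₚ = 8.526 × 10^9 m
rₐ = 1.072 × 10^11 m
rₐ − rₚ = 9.8674 × 10^10 m
rₐ + rₚ = 1.15726 × 10^11 m
e = (rₐ − rₚ)/(rₐ + rₚ) = 0.852652

Final answer: e = 0.8527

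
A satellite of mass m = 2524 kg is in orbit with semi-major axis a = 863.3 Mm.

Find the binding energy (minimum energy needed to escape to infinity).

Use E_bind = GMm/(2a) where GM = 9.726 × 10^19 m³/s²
a = 863.3 Mm = 8.633 × 10^8 m
GM = 9.726 × 10^19 m³/s²
m = 2524 kg
GMm = 9.726 × 10^19 × 2524 = 2.45484 × 10^23 m³·kg/s²
2a = 1.7266 × 10^9 m
E_bind = GMm/(2a) = 1.42178 × 10^14 J ≈ 142.2 TJ

Final answer: 142.2 TJ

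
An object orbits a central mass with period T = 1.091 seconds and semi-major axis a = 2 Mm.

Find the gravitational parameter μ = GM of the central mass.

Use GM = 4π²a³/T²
T = 1.091 seconds
a = 2 Mm = 2 × 10^6 m
a³ = 8 × 10^18 m³
T² = 1.19028 s²
GM = 4π² × (8 × 10^18) / 1.19028 = 2.65338 × 10^20 m³/s²
GM ≈ 2.653 × 10^20 m³/s²

Final answer: GM = 2.653 × 10^20 m³/s²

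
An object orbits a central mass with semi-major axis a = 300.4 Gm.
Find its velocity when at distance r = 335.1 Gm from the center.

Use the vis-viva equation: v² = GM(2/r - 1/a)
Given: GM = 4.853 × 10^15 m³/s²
a = 300.4 Gm = 3.004 × 10^11 m
r = 335.1 Gm = 3.351 × 10^11 m
GM = 4.853 × 10^15 m³/s²
2/r − 1/a = 5.96837 × 10^-12 − 3.32889 × 10^-12 = 2.63947 × 10^-12 m⁻¹
v² = GM (2/r − 1/a) = 12809.4 m²/s²
v = 113.178 m/s ≈ 113.2 m/s

Final answer: 113.2 m/s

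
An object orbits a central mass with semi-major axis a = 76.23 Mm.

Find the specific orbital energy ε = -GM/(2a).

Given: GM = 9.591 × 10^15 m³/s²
a = 76.23 Mm = 7.623 × 10^7 m
GM = 9.591 × 10^15 m³/s²
2a = 1.5246 × 10^8 m
ε = −GM/(2a) = -6.29083 × 10^7 J/kg ≈ -62.91 MJ/kg

Final answer: -62.91 MJ/kg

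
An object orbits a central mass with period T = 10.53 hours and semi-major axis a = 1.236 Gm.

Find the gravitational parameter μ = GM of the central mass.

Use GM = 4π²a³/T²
T = 10.53 hours = 37908 s
a = 1.236 Gm = 1.236 × 10^9 m
a³ = 1.88823 × 10^27 m³
T² = 1.43702 × 10^9 s²
GM = 4π² × (1.88823 × 10^27) / (1.43702 × 10^9) = 5.18744 × 10^19 m³/s²
GM ≈ 5.187 × 10^19 m³/s²

Final answer: GM = 5.187 × 10^19 m³/s²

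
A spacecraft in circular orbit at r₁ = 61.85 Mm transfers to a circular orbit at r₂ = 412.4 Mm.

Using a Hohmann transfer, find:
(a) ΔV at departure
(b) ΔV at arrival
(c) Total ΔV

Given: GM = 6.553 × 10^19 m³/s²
r₁ = 61.85 Mm = 6.185 × 10^7 m
r₂ = 412.4 Mm = 4.124 × 10^8 m
GM = 6.553 × 10^19 m³/s²
Transfer ellipse: a_t = (r₁ + r₂)/2 = 2.37125 × 10^8 m
Circular speed at r₁: v₁ = √(GM/r₁) = 1.02932 × 10^6 m/s
Transfer speed at r₁ (periapsis): v₁ₜ = √(GM(2/r₁ − 1/a_t)) = 1.35744 × 10^6 m/s
(a) ΔV₁ = v₁ₜ − v₁ = 328121 m/s ≈ 328.1 km/s
Circular speed at r₂: v₂ = √(GM/r₂) = 398622 m/s
Transfer speed at r₂ (apoapsis): v₂ₜ = √(GM(2/r₂ − 1/a_t)) = 203583 m/s
(b) ΔV₂ = v₂ − v₂ₜ = 195038 m/s ≈ 195 km/s
(c) ΔV_total = ΔV₁ + ΔV₂ = 523160 m/s ≈ 523.2 km/s

Final answer:
(a) ΔV₁ = 328.1 km/s
(b) ΔV₂ = 195 km/s
(c) ΔV_total = 523.2 km/s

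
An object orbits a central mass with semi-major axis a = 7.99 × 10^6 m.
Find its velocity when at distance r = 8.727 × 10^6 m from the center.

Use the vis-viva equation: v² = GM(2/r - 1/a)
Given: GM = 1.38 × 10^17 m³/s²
a = 7.99 × 10^6 m
r = 8.727 × 10^6 m
GM = 1.38 × 10^17 m³/s²
2/r − 1/a = 2.29174 × 10^-7 − 1.25156 × 10^-7 = 1.04017 × 10^-7 m⁻¹
v² = GM (2/r − 1/a) = 1.43544 × 10^10 m²/s²
v = 119810 m/s ≈ 119.8 km/s

Final answer: 119.8 km/s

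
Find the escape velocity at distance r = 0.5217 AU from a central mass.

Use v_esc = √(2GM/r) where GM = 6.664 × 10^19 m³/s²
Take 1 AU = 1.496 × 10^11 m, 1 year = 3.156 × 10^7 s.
r = 0.5217 AU = 7.80463 × 10^10 m
GM = 6.664 × 10^19 m³/s²
2GM/r = 2 × (6.664 × 10^19) / (7.80463 × 10^10) = 1.7077 × 10^9 m²/s²
v_esc = √(2GM/r) = 41324.4 m/s ≈ 8.718 AU/year

Final answer: 8.718 AU/year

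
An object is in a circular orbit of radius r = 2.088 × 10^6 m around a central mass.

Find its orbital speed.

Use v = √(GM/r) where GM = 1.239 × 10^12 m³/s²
r = 2.088 × 10^6 m
GM = 1.239 × 10^12 m³/s²
GM/r = (1.239 × 10^12) / (2.088 × 10^6) = 593391 m²/s²
v = √(GM/r) = 770.319 m/s ≈ 770.3 m/s

Final answer: 770.3 m/s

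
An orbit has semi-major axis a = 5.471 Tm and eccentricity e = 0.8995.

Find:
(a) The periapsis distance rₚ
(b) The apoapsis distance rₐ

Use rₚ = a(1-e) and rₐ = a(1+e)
a = 5.471 Tm = 5.471 × 10^12 m
e = 0.8995:  1 − e = 0.1005,  1 + e = 1.8995
(a) rₚ = a(1 − e) = 5.471 × 10^12 m × 0.1005 = 5.49836 × 10^11 m ≈ 549.8 Gm
(b) rₐ = a(1 + e) = 5.471 × 10^12 m × 1.8995 = 1.03922 × 10^13 m ≈ 10.39 Tm

Final answer:
(a) rₚ = 549.8 Gm
(b) rₐ = 10.39 Tm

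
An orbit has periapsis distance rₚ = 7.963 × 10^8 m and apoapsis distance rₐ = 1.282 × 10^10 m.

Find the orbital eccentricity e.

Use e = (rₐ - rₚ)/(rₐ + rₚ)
rₚ = 7.963 × 10^8 m
rₐ = 1.282 × 10^10 m
rₐ − rₚ = 1.20237 × 10^10 m
rₐ + rₚ = 1.36163 × 10^10 m
e = (rₐ − rₚ)/(rₐ + rₚ) = 0.883037

Final answer: e = 0.883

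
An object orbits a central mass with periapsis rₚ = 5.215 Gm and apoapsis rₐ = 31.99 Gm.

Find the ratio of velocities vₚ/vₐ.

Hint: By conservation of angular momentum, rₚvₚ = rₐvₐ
rₚ = 5.215 Gm = 5.215 × 10^9 m
rₐ = 31.99 Gm = 3.199 × 10^10 m
rₚvₚ = rₐvₐ  ⇒  vₚ/vₐ = rₐ/rₚ
vₚ/vₐ = (3.199 × 10^10) / (5.215 × 10^9) = 6.13423

Final answer: vₚ/vₐ = 6.134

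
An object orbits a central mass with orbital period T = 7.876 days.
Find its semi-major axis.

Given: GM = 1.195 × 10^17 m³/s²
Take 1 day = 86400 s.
T = 7.876 days = 680486 s
GM = 1.195 × 10^17 m³/s²
Kepler's third law: a³ = GM T² / (4π²)
T² = 4.63062 × 10^11 s²
a³ = (1.195 × 10^17) × (4.63062 × 10^11) / (4π²) = 1.40167 × 10^27 m³
a = (a³)^(1/3) = 1.11913 × 10^9 m ≈ 1.119 Gm

Final answer: 1.119 Gm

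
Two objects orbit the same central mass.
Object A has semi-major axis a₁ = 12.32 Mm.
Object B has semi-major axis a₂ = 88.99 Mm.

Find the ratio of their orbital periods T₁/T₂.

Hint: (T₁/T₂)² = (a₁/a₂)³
a₁ = 12.32 Mm = 1.232 × 10^7 m
a₂ = 88.99 Mm = 8.899 × 10^7 m
a₁/a₂ = 0.138443
T₁/T₂ = (a₁/a₂)^(3/2) = (0.138443)^1.5 = 0.0515115

Final answer: T₁/T₂ = 0.05151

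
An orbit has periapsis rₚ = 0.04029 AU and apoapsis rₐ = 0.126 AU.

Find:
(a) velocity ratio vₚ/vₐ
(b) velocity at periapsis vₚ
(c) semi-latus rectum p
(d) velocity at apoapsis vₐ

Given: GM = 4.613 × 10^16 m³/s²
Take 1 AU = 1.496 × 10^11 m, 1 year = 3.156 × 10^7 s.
rₚ = 0.04029 AU = 6.02738 × 10^9 m
rₐ = 0.126 AU = 1.88496 × 10^10 m
GM = 4.613 × 10^16 m³/s²
a = (rₚ + rₐ)/2 = 1.24385 × 10^10 m
e = (rₐ − rₚ)/(rₐ + rₚ) = (1.28222 × 10^10) / (2.4877 × 10^10) = 0.515425
(a) vₚ/vₐ = rₐ/rₚ (angular momentum) = (1.88496 × 10^10) / (6.02738 × 10^9) = 3.12733 ≈ 3.127
(b) vₚ² = GM (2/rₚ − 1/a) = 4.613 × 10^16 × (3.31819 × 10^-10 − 8.03956 × 10^-11) = 1.15982 × 10^7 m²/s²;  vₚ = 3405.61 m/s ≈ 0.7185 AU/year
(c) 1 − e² = 0.734337;  p = a(1 − e²) = 1.24385 × 10^10 × 0.734337 = 9.13405 × 10^9 m ≈ 0.06106 AU
(d) vₐ² = GM (2/rₐ − 1/a) = 4.613 × 10^16 × (1.06103 × 10^-10 − 8.03956 × 10^-11) = 1.18588 × 10^6 m²/s²;  vₐ = 1088.98 m/s ≈ 0.2297 AU/year

Final answer:
(a) velocity ratio vₚ/vₐ = 3.127
(b) velocity at periapsis vₚ = 0.7185 AU/year
(c) semi-latus rectum p = 0.06106 AU
(d) velocity at apoapsis vₐ = 0.2297 AU/year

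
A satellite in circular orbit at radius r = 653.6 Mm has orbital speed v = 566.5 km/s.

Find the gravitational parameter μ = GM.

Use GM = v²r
r = 653.6 Mm = 6.536 × 10^8 m
v = 566.5 km/s = 566500 m/s
v² = 3.20922 × 10^11 m²/s²
GM = v²r = 3.20922 × 10^11 × 6.536 × 10^8 = 2.09755 × 10^20 m³/s²
GM ≈ 2.098 × 10^20 m³/s²

Final answer: GM = 2.098 × 10^20 m³/s²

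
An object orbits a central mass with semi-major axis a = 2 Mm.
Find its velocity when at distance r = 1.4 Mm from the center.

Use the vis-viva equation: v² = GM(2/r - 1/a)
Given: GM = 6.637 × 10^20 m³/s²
a = 2 Mm = 2 × 10^6 m
r = 1.4 Mm = 1.4 × 10^6 m
GM = 6.637 × 10^20 m³/s²
2/r − 1/a = 1.42857 × 10^-6 − 5 × 10^-7 = 9.28571 × 10^-7 m⁻¹
v² = GM (2/r − 1/a) = 6.16293 × 10^14 m²/s²
v = 2.48252 × 10^7 m/s ≈ 2.483 × 10^4 km/s

Final answer: 2.483 × 10^4 km/s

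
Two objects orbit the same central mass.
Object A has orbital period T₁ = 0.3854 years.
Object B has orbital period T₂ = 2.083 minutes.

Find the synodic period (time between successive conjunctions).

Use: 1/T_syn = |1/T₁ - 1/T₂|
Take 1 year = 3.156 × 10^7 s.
T₁ = 0.3854 years = 1.21632 × 10^7 s
T₂ = 2.083 minutes = 124.98 s
1/T₁ = 8.2215 × 10^-8 s⁻¹
1/T₂ = 0.00800128 s⁻¹
|1/T₁ − 1/T₂| = 0.0080012 s⁻¹
T_syn = 1 / |1/T₁ − 1/T₂| = 124.981 s ≈ 2.083 minutes

Final answer: T_syn = 2.083 minutes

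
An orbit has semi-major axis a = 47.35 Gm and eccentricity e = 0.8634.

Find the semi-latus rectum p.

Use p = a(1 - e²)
a = 47.35 Gm = 4.735 × 10^10 m
e = 0.8634,  e² = 0.74546,  1 − e² = 0.25454
p = a(1 − e²) = 4.735 × 10^10 m × 0.25454 = 1.20525 × 10^10 m ≈ 12.05 Gm

Final answer: p = 12.05 Gm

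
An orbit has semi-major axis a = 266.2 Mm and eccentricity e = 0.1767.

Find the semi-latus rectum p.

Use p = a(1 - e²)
a = 266.2 Mm = 2.662 × 10^8 m
e = 0.1767,  e² = 0.0312229,  1 − e² = 0.968777
p = a(1 − e²) = 2.662 × 10^8 m × 0.968777 = 2.57888 × 10^8 m ≈ 257.9 Mm

Final answer: p = 257.9 Mm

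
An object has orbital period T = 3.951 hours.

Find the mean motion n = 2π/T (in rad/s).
T = 3.951 hours = 14223.6 s
n = 2π / 14223.6 s = 0.000441744 rad/s ≈ 0.0004417 rad/s

Final answer: n = 0.0004417 rad/s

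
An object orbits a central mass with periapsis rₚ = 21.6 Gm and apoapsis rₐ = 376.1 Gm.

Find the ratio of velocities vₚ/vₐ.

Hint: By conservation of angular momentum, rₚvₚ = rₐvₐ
rₚ = 21.6 Gm = 2.16 × 10^10 m
rₐ = 376.1 Gm = 3.761 × 10^11 m
rₚvₚ = rₐvₐ  ⇒  vₚ/vₐ = rₐ/rₚ
vₚ/vₐ = (3.761 × 10^11) / (2.16 × 10^10) = 17.412

Final answer: vₚ/vₐ = 17.41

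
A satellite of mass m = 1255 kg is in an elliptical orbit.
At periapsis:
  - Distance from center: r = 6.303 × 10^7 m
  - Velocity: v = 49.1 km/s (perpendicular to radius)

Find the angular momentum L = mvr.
r = 6.303 × 10^7 m
v = 49.1 km/s = 49100 m/s
vr = 49100 × 6.303 × 10^7 = 3.09477 × 10^12 m²/s
L = m × vr = 1255 × 3.09477 × 10^12 = 3.88394 × 10^15 kg·m²/s ≈ 3.884 × 10^15 kg·m²/s

Final answer: L = 3.884 × 10^15 kg·m²/s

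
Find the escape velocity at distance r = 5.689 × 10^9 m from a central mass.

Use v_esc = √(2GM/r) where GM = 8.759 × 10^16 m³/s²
r = 5.689 × 10^9 m
GM = 8.759 × 10^16 m³/s²
2GM/r = 2 × (8.759 × 10^16) / (5.689 × 10^9) = 3.07928 × 10^7 m²/s²
v_esc = √(2GM/r) = 5549.12 m/s ≈ 5.549 km/s

Final answer: 5.549 km/s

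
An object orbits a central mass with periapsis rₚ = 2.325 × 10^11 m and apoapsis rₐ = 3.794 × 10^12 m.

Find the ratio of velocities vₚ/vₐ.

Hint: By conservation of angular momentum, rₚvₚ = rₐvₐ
rₚ = 2.325 × 10^11 m
rₐ = 3.794 × 10^12 m
rₚvₚ = rₐvₐ  ⇒  vₚ/vₐ = rₐ/rₚ
vₚ/vₐ = (3.794 × 10^12) / (2.325 × 10^11) = 16.3183

Final answer: vₚ/vₐ = 16.32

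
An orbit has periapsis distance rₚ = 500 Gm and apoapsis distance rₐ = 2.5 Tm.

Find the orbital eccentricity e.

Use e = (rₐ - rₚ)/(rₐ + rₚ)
rₚ = 500 Gm = 5 × 10^11 m
rₐ = 2.5 Tm = 2.5 × 10^12 m
rₐ − rₚ = 2 × 10^12 m
rₐ + rₚ = 3 × 10^12 m
e = (rₐ − rₚ)/(rₐ + rₚ) = 0.666667

Final answer: e = 0.6667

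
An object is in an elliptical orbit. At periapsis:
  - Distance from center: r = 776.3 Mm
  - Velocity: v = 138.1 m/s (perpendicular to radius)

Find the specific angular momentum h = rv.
r = 776.3 Mm = 7.763 × 10^8 m
v = 138.1 m/s
h = rv = 7.763 × 10^8 × 138.1 = 1.07207 × 10^11 m²/s ≈ 1.072 × 10^11 m²/s

Final answer: h = 1.072 × 10^11 m²/s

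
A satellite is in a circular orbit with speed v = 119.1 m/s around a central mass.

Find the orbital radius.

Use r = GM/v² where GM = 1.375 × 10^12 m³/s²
v = 119.1 m/s
GM = 1.375 × 10^12 m³/s²
v² = 14184.8 m²/s²
r = GM/v² = (1.375 × 10^12) / 14184.8 = 9.69347 × 10^7 m ≈ 96.93 Mm

Final answer: 96.93 Mm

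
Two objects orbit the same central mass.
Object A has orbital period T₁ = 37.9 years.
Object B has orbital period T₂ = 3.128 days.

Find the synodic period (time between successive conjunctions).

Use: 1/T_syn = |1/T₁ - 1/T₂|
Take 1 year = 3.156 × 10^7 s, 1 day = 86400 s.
T₁ = 37.9 years = 1.19612 × 10^9 s
T₂ = 3.128 days = 270259 s
1/T₁ = 8.36034 × 10^-10 s⁻¹
1/T₂ = 3.70015 × 10^-6 s⁻¹
|1/T₁ − 1/T₂| = 3.69932 × 10^-6 s⁻¹
T_syn = 1 / |1/T₁ − 1/T₂| = 270320 s ≈ 3.129 days

Final answer: T_syn = 3.129 days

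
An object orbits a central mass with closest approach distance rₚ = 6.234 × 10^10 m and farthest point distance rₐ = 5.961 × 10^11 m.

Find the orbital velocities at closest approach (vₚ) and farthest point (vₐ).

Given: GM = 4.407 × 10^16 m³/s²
rₚ = 6.234 × 10^10 m
rₐ = 5.961 × 10^11 m
GM = 4.407 × 10^16 m³/s²
a = (rₚ + rₐ)/2 = 3.2922 × 10^11 m
Vis-viva: v² = GM (2/r − 1/a)
vₚ² = 4.407 × 10^16 × (3.20821 × 10^-11 − 3.03748 × 10^-12) = 1.28 × 10^6 m²/s²
vₚ = 1131.37 m/s ≈ 1.131 km/s
vₐ² = 4.407 × 10^16 × (3.35514 × 10^-12 − 3.03748 × 10^-12) = 13999.2 m²/s²
vₐ = 118.318 m/s ≈ 118.3 m/s

Final answer: vₚ = 1.131 km/s, vₐ = 118.3 m/s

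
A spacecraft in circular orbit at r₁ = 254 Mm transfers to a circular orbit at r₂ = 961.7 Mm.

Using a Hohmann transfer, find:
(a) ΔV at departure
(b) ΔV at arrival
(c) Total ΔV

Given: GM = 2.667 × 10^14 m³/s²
r₁ = 254 Mm = 2.54 × 10^8 m
r₂ = 961.7 Mm = 9.617 × 10^8 m
GM = 2.667 × 10^14 m³/s²
Transfer ellipse: a_t = (r₁ + r₂)/2 = 6.0785 × 10^8 m
Circular speed at r₁: v₁ = √(GM/r₁) = 1024.7 m/s
Transfer speed at r₁ (periapsis): v₁ₜ = √(GM(2/r₁ − 1/a_t)) = 1288.89 m/s
(a) ΔV₁ = v₁ₜ − v₁ = 264.196 m/s ≈ 264.2 m/s
Circular speed at r₂: v₂ = √(GM/r₂) = 526.613 m/s
Transfer speed at r₂ (apoapsis): v₂ₜ = √(GM(2/r₂ − 1/a_t)) = 340.416 m/s
(b) ΔV₂ = v₂ − v₂ₜ = 186.197 m/s ≈ 186.2 m/s
(c) ΔV_total = ΔV₁ + ΔV₂ = 450.393 m/s ≈ 450.4 m/s

Final answer:
(a) ΔV₁ = 264.2 m/s
(b) ΔV₂ = 186.2 m/s
(c) ΔV_total = 450.4 m/s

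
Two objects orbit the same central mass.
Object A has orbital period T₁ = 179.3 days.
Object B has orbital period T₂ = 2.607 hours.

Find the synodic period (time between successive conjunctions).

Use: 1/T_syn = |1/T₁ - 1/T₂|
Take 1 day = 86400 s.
T₁ = 179.3 days = 1.54915 × 10^7 s
T₂ = 2.607 hours = 9385.2 s
1/T₁ = 6.45514 × 10^-8 s⁻¹
1/T₂ = 0.000106551 s⁻¹
|1/T₁ − 1/T₂| = 0.000106486 s⁻¹
T_syn = 1 / |1/T₁ − 1/T₂| = 9390.89 s ≈ 2.609 hours

Final answer: T_syn = 2.609 hours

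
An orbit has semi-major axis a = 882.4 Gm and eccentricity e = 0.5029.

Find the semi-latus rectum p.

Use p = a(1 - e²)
a = 882.4 Gm = 8.824 × 10^11 m
e = 0.5029,  e² = 0.252908,  1 − e² = 0.747092
p = a(1 − e²) = 8.824 × 10^11 m × 0.747092 = 6.59234 × 10^11 m ≈ 659.2 Gm

Final answer: p = 659.2 Gm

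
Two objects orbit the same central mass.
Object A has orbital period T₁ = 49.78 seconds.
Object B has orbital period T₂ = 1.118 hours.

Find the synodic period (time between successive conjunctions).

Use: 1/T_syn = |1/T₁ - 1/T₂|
T₁ = 49.78 seconds
T₂ = 1.118 hours = 4024.8 s
1/T₁ = 0.0200884 s⁻¹
1/T₂ = 0.00024846 s⁻¹
|1/T₁ − 1/T₂| = 0.0198399 s⁻¹
T_syn = 1 / |1/T₁ − 1/T₂| = 50.4034 s ≈ 50.4 seconds

Final answer: T_syn = 50.4 seconds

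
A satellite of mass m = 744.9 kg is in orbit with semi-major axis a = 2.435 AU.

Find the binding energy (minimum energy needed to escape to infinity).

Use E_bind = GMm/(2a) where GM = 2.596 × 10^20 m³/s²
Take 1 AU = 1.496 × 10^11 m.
a = 2.435 AU = 3.64276 × 10^11 m
GM = 2.596 × 10^20 m³/s²
m = 744.9 kg
GMm = 2.596 × 10^20 × 744.9 = 1.93376 × 10^23 m³·kg/s²
2a = 7.28552 × 10^11 m
E_bind = GMm/(2a) = 2.65425 × 10^11 J ≈ 265.4 GJ

Final answer: 265.4 GJ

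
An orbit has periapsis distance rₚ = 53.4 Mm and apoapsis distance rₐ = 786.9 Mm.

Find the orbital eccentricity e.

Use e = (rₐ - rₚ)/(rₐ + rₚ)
rₚ = 53.4 Mm = 5.34 × 10^7 m
rₐ = 786.9 Mm = 7.869 × 10^8 m
rₐ − rₚ = 7.335 × 10^8 m
rₐ + rₚ = 8.403 × 10^8 m
e = (rₐ − rₚ)/(rₐ + rₚ) = 0.872903

Final answer: e = 0.8729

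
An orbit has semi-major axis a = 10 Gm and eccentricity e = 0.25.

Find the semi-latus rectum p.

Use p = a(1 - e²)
a = 10 Gm = 1 × 10^10 m
e = 0.25,  e² = 0.0625,  1 − e² = 0.9375
p = a(1 − e²) = 1 × 10^10 m × 0.9375 = 9.375 × 10^9 m ≈ 9.375 Gm

Final answer: p = 9.375 Gm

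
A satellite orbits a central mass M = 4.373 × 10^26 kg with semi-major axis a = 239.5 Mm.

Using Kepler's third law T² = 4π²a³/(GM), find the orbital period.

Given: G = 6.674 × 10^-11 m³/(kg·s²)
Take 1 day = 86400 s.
M = 4.373 × 10^26 kg
GM = G × M = 6.674 × 10^-11 × 4.373 × 10^26 = 2.91854 × 10^16 m³/s²
a = 239.5 Mm = 2.395 × 10^8 m
a³ = 1.37378 × 10^25 m³
T = 2π √(a³/GM) = 2π √((1.37378 × 10^25) / (2.91854 × 10^16)) = 2π × 21695.8 s
T = 136319 s ≈ 1.578 days

Final answer: 1.578 days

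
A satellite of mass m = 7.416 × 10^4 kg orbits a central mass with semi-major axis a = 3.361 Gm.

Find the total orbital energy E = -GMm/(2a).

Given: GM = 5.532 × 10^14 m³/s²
a = 3.361 Gm = 3.361 × 10^9 m
GM = 5.532 × 10^14 m³/s²
2a = 6.722 × 10^9 m
GMm = 5.532 × 10^14 × 74160 = 4.10253 × 10^19 m³·kg/s²
E = −GMm/(2a) = -6.10314 × 10^9 J ≈ -6.103 GJ

Final answer: -6.103 GJ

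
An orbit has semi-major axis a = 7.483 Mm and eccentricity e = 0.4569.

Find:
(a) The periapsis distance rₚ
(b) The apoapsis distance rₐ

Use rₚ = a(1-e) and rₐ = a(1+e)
a = 7.483 Mm = 7.483 × 10^6 m
e = 0.4569:  1 − e = 0.5431,  1 + e = 1.4569
(a) rₚ = a(1 − e) = 7.483 × 10^6 m × 0.5431 = 4.06402 × 10^6 m ≈ 4.064 Mm
(b) rₐ = a(1 + e) = 7.483 × 10^6 m × 1.4569 = 1.0902 × 10^7 m ≈ 10.9 Mm

Final answer:
(a) rₚ = 4.064 Mm
(b) rₐ = 10.9 Mm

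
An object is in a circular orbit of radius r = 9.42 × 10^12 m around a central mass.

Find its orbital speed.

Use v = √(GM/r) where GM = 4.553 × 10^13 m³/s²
r = 9.42 × 10^12 m
GM = 4.553 × 10^13 m³/s²
GM/r = (4.553 × 10^13) / (9.42 × 10^12) = 4.83333 m²/s²
v = √(GM/r) = 2.19848 m/s ≈ 2.198 m/s

Final answer: 2.198 m/s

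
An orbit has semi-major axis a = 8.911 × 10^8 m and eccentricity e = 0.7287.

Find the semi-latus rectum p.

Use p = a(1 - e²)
a = 8.911 × 10^8 m
e = 0.7287,  e² = 0.531004,  1 − e² = 0.468996
p = a(1 − e²) = 8.911 × 10^8 m × 0.468996 = 4.17923 × 10^8 m ≈ 4.179 × 10^8 m

Final answer: p = 4.179 × 10^8 m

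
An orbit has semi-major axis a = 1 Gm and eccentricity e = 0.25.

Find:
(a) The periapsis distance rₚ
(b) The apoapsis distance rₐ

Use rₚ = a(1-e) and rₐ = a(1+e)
a = 1 Gm = 1 × 10^9 m
e = 0.25:  1 − e = 0.75,  1 + e = 1.25
(a) rₚ = a(1 − e) = 1 × 10^9 m × 0.75 = 7.5 × 10^8 m ≈ 750 Mm
(b) rₐ = a(1 + e) = 1 × 10^9 m × 1.25 = 1.25 × 10^9 m ≈ 1.25 Gm

Final answer:
(a) rₚ = 750 Mm
(b) rₐ = 1.25 Gm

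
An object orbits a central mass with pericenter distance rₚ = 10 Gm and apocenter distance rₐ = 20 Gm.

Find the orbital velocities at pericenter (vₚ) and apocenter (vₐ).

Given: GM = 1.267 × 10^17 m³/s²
rₚ = 10 Gm = 1 × 10^10 m
rₐ = 20 Gm = 2 × 10^10 m
GM = 1.267 × 10^17 m³/s²
a = (rₚ + rₐ)/2 = 1.5 × 10^10 m
Vis-viva: v² = GM (2/r − 1/a)
vₚ² = 1.267 × 10^17 × (2 × 10^-10 − 6.66667 × 10^-11) = 1.68933 × 10^7 m²/s²
vₚ = 4110.15 m/s ≈ 4.11 km/s
vₐ² = 1.267 × 10^17 × (1 × 10^-10 − 6.66667 × 10^-11) = 4.22333 × 10^6 m²/s²
vₐ = 2055.08 m/s ≈ 2.055 km/s

Final answer: vₚ = 4.11 km/s, vₐ = 2.055 km/s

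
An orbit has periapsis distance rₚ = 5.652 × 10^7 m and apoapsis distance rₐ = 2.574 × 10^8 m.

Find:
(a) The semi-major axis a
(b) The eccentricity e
rₚ = 5.652 × 10^7 m
rₐ = 2.574 × 10^8 m
(a) a = (rₚ + rₐ)/2 = 1.5696 × 10^8 m ≈ 1.57 × 10^8 m
(b) e = (rₐ − rₚ)/(rₐ + rₚ) = (2.0088 × 10^8) / (3.1392 × 10^8) = 0.639908

Final answer:
(a) a = 1.57 × 10^8 m
(b) e = 0.6399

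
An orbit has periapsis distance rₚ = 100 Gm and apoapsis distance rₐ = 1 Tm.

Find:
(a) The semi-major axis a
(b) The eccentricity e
rₚ = 100 Gm = 1 × 10^11 m
rₐ = 1 Tm = 1 × 10^12 m
(a) a = (rₚ + rₐ)/2 = 5.5 × 10^11 m ≈ 550 Gm
(b) e = (rₐ − rₚ)/(rₐ + rₚ) = (9 × 10^11) / (1.1 × 10^12) = 0.818182

Final answer:
(a) a = 550 Gm
(b) e = 0.8182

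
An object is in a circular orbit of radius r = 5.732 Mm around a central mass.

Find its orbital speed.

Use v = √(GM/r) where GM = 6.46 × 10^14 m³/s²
r = 5.732 Mm = 5.732 × 10^6 m
GM = 6.46 × 10^14 m³/s²
GM/r = (6.46 × 10^14) / (5.732 × 10^6) = 1.12701 × 10^8 m²/s²
v = √(GM/r) = 10616.1 m/s ≈ 10.62 km/s

Final answer: 10.62 km/s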